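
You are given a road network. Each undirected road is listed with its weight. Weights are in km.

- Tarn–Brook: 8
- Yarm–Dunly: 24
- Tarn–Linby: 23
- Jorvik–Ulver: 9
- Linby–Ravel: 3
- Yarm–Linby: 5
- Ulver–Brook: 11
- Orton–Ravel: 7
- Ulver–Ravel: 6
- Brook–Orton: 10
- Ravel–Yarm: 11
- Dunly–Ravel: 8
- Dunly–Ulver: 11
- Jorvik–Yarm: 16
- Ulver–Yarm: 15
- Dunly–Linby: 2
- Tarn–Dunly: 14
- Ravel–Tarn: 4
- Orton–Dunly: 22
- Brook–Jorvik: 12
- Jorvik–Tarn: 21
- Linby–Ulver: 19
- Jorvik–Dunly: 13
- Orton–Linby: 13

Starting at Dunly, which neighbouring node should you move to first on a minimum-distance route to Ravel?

Linby

Compare a few routes:
Dunly - Linby - Ravel: 2+3 = 5
Dunly - Ravel: 8 = 8
Cheapest is Dunly - Linby - Ravel at 5 km.
So from Dunly the first move is to Linby.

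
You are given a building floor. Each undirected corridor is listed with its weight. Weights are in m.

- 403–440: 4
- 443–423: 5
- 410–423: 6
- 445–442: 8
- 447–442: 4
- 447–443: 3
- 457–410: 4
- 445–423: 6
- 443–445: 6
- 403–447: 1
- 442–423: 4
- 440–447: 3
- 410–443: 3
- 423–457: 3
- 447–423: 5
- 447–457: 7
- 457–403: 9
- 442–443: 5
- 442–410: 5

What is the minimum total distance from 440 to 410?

9 m

Running Dijkstra from 440:
440: 0
447: 3  (via 440)
403: 4  (via 440)
443: 6  (via 447)
442: 7  (via 447)
423: 8  (via 447)
410: 9  (via 443)
Shortest route: 440 → 447 → 443 → 410 = 9 m.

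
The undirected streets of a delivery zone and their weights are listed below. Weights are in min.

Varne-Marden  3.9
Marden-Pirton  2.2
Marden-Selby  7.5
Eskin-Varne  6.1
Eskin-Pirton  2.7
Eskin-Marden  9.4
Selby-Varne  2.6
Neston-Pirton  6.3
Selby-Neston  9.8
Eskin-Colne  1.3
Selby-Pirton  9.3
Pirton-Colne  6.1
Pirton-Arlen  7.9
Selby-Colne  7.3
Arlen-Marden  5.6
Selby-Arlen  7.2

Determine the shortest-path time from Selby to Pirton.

Compare a few routes:
Selby - Varne - Marden - Pirton: 2.6+3.9+2.2 = 8.7
Selby - Pirton: 9.3 = 9.3
Cheapest is Selby - Varne - Marden - Pirton at 8.7 min.

8.7 min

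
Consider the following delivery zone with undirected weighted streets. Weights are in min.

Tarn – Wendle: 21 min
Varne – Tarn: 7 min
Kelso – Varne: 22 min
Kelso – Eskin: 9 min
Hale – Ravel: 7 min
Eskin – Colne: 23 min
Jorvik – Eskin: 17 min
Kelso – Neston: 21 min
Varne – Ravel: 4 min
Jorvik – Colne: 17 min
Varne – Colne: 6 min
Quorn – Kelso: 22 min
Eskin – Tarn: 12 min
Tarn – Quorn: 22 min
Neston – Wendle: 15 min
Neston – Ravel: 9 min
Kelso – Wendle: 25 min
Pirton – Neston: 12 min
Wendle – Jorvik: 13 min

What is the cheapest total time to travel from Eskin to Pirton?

42 min

Enumerating some paths:
Eskin–Kelso–Varne–Ravel–Neston–Pirton: 9+22+4+9+12 = 56
Eskin–Tarn–Varne–Ravel–Neston–Pirton: 12+7+4+9+12 = 44
Eskin–Kelso–Neston–Pirton: 9+21+12 = 42
Eskin–Colne–Varne–Ravel–Neston–Pirton: 23+6+4+9+12 = 54
The minimum is 42 min via Eskin–Kelso–Neston–Pirton.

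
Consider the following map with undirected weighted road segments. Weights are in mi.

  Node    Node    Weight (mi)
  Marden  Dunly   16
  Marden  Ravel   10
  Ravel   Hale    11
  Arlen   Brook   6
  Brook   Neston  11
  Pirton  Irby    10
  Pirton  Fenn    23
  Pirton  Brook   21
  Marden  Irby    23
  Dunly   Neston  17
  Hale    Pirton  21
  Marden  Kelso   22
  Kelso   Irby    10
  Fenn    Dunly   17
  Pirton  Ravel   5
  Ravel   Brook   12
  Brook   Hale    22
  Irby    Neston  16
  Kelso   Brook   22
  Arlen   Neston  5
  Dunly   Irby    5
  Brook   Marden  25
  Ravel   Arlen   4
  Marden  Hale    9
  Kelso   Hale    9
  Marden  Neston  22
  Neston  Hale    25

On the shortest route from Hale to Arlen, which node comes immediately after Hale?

Ravel

Enumerating some paths:
Hale → Marden → Ravel → Arlen: 9+10+4 = 23
Hale → Ravel → Arlen: 11+4 = 15
Cheapest is Hale → Ravel → Arlen at 15 mi.
So from Hale the first move is to Ravel.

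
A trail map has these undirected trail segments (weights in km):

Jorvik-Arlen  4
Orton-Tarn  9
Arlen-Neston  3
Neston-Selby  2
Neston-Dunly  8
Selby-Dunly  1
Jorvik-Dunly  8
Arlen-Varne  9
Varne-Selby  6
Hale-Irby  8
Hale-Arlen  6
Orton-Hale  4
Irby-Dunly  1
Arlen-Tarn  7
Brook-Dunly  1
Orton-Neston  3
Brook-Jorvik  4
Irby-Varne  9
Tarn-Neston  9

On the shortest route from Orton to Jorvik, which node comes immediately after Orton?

Neston

Enumerating some paths:
Orton → Hale → Arlen → Jorvik: 4+6+4 = 14
Orton → Neston → Arlen → Jorvik: 3+3+4 = 10
Orton → Neston → Selby → Dunly → Brook → Jorvik: 3+2+1+1+4 = 11
The minimum is 10 km via Orton → Neston → Arlen → Jorvik.
So from Orton the first move is to Neston.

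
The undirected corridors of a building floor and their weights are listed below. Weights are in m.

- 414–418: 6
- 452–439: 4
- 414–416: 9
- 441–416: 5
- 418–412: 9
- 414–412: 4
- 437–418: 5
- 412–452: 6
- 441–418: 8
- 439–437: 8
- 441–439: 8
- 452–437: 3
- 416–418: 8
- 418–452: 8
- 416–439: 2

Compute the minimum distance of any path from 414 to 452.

10 m

Enumerating some paths:
414–418–452: 6+8 = 14
414–418–437–452: 6+5+3 = 14
414–412–452: 4+6 = 10
The minimum is 10 m via 414–412–452.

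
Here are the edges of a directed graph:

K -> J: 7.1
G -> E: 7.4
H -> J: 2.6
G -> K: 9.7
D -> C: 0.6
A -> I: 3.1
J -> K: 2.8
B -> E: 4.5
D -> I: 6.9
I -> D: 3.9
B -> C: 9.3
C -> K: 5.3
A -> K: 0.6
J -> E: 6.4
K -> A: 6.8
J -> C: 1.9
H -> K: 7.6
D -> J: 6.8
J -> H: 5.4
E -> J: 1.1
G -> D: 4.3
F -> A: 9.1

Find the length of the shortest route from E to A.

Shortest distances from E:
E: 0
J: 1.1  (via E)
C: 3  (via J)
K: 3.9  (via J)
H: 6.5  (via J)
A: 10.7  (via K)
Shortest route: E–J–K–A = 10.7.

10.7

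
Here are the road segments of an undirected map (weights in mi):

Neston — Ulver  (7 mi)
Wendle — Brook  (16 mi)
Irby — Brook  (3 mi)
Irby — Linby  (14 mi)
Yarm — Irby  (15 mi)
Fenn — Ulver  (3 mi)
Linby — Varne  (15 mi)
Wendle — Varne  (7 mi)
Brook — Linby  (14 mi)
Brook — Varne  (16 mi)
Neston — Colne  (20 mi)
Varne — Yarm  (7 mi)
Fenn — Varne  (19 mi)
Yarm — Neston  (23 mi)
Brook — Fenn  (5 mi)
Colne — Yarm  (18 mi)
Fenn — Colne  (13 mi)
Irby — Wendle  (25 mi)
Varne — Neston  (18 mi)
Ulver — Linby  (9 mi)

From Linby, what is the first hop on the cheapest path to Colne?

Compare a few routes:
Linby → Ulver → Fenn → Colne: 9+3+13 = 25
Linby → Brook → Fenn → Colne: 14+5+13 = 32
The minimum is 25 mi via Linby → Ulver → Fenn → Colne.
So from Linby the first move is to Ulver.

Ulver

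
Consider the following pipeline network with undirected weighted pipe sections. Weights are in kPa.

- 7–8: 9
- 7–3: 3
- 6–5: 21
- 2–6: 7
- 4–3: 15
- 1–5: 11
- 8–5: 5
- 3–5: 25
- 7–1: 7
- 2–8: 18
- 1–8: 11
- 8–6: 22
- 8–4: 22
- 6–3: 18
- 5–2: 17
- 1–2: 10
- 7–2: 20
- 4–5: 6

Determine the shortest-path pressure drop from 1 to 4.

Settle nodes by increasing distance from 1:
1: 0
7: 7  (via 1)
2: 10  (via 1)
3: 10  (via 7)
5: 11  (via 1)
8: 11  (via 1)
4: 17  (via 5)
Shortest route: 1 → 5 → 4 = 17 kPa.

17 kPa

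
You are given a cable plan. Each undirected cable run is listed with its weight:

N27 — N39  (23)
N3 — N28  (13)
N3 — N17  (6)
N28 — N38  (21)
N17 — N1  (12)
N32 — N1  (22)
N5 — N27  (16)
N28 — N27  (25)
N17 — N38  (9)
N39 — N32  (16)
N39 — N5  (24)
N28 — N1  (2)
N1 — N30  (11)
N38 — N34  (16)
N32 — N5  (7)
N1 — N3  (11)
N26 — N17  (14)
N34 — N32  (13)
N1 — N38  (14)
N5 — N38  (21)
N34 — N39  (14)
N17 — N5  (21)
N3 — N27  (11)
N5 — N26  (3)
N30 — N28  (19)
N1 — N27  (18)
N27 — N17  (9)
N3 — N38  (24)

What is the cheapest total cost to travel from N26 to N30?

Running Dijkstra from N26:
N26: 0
N5: 3  (via N26)
N32: 10  (via N5)
N17: 14  (via N26)
N27: 19  (via N5)
N3: 20  (via N17)
N38: 23  (via N17)
N34: 23  (via N32)
N39: 26  (via N32)
N1: 26  (via N17)
N28: 28  (via N1)
N30: 37  (via N1)
Shortest route: N26 → N17 → N1 → N30 = 37.

37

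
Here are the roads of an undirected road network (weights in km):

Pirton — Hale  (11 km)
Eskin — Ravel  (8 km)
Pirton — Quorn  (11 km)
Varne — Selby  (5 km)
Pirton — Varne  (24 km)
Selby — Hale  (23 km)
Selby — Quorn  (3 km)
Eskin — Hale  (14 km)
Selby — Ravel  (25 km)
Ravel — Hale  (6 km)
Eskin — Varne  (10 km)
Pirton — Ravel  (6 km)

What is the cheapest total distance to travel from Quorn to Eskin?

Candidate routes:
Quorn–Pirton–Hale–Eskin: 11+11+14 = 36
Quorn–Selby–Ravel–Eskin: 3+25+8 = 36
Quorn–Pirton–Ravel–Eskin: 11+6+8 = 25
Quorn–Selby–Varne–Eskin: 3+5+10 = 18
The minimum is 18 km via Quorn–Selby–Varne–Eskin.

18 km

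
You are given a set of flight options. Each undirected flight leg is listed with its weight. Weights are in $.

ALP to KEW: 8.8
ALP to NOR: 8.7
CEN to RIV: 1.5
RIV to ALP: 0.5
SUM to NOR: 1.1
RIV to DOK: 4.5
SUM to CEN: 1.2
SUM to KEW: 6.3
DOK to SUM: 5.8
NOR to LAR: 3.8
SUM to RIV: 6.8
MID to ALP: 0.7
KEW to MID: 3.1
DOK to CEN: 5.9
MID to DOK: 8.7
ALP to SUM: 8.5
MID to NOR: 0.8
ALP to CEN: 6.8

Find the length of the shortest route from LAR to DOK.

Running Dijkstra from LAR:
LAR: 0
NOR: 3.8  (via LAR)
MID: 4.6  (via NOR)
SUM: 4.9  (via NOR)
ALP: 5.3  (via MID)
RIV: 5.8  (via ALP)
CEN: 6.1  (via SUM)
KEW: 7.7  (via MID)
DOK: 10.3  (via RIV)
Shortest route: LAR → NOR → MID → ALP → RIV → DOK = $10.3.

$10.3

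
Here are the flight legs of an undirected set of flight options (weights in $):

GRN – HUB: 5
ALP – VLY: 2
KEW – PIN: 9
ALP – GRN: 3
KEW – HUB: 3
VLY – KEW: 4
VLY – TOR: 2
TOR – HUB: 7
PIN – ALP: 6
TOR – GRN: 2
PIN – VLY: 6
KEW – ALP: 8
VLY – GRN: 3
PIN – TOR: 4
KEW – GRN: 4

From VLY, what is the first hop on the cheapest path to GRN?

GRN

Candidate routes:
VLY–GRN: 3 = 3
VLY–TOR–GRN: 2+2 = 4
Cheapest is VLY–GRN at $3.
So from VLY the first move is to GRN.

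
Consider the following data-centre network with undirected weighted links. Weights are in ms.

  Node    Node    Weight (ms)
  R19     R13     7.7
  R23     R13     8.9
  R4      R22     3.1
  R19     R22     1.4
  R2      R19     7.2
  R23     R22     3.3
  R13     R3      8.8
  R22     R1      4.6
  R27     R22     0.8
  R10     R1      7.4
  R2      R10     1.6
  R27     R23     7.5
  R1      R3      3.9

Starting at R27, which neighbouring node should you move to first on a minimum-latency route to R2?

R22

Candidate routes:
R27 → R23 → R22 → R19 → R2: 7.5+3.3+1.4+7.2 = 19.4
R27 → R22 → R1 → R10 → R2: 0.8+4.6+7.4+1.6 = 14.4
R27 → R22 → R19 → R2: 0.8+1.4+7.2 = 9.4
Cheapest is R27 → R22 → R19 → R2 at 9.4 ms.
So from R27 the first move is to R22.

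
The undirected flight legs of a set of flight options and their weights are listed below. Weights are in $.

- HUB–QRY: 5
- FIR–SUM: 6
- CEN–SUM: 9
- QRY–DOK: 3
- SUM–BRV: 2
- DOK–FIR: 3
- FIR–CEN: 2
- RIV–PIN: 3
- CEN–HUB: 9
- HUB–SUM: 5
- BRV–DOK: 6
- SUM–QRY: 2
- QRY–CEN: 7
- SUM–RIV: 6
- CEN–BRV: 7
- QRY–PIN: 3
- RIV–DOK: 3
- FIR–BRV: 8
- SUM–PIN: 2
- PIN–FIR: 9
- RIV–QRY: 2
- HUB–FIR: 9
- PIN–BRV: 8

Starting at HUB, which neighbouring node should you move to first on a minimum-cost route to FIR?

FIR

Candidate routes:
HUB → CEN → FIR: 9+2 = 11
HUB → SUM → FIR: 5+6 = 11
HUB → QRY → DOK → FIR: 5+3+3 = 11
HUB → FIR: 9 = 9
Cheapest is HUB → FIR at $9.
So from HUB the first move is to FIR.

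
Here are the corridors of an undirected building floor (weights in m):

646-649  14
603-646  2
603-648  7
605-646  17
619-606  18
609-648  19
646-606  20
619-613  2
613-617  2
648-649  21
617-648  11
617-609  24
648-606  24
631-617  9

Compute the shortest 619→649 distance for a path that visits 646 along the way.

38 m

Shortest 619→646: 619 → 613 → 617 → 648 → 603 → 646 = 24
Shortest 646→649: 646 → 649 = 14
Total via 646: 24 + 14 = 38 m.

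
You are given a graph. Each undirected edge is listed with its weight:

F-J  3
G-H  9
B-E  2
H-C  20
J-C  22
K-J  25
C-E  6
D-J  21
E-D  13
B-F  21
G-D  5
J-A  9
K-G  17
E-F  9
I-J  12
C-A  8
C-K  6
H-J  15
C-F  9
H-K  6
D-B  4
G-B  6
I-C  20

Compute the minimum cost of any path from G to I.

Shortest distances from G:
G: 0
D: 5  (via G)
B: 6  (via G)
E: 8  (via B)
H: 9  (via G)
C: 14  (via E)
K: 15  (via H)
F: 17  (via E)
J: 20  (via F)
A: 22  (via C)
I: 32  (via J)
Shortest route: G–B–E–F–J–I = 32.

32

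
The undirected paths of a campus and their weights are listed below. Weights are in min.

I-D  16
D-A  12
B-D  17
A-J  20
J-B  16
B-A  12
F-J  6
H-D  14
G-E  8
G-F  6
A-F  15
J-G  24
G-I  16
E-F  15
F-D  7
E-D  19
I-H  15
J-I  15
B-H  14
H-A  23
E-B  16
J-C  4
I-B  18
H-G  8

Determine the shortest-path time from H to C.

24 min

Shortest distances from H:
H: 0
G: 8  (via H)
B: 14  (via H)
D: 14  (via H)
F: 14  (via G)
I: 15  (via H)
E: 16  (via G)
J: 20  (via F)
A: 23  (via H)
C: 24  (via J)
Shortest route: H–G–F–J–C = 24 min.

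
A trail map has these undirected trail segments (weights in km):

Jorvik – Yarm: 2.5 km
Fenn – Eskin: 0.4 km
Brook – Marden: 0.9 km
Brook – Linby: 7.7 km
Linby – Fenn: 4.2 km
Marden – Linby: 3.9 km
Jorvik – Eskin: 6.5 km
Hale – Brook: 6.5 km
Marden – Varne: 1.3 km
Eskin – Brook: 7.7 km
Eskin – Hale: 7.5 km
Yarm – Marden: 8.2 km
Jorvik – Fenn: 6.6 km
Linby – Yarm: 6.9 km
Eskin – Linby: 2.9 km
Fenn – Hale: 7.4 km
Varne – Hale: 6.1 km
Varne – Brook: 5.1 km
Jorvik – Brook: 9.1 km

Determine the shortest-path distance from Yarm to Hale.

Candidate routes:
Yarm - Jorvik - Fenn - Hale: 2.5+6.6+7.4 = 16.5
Yarm - Marden - Brook - Hale: 8.2+0.9+6.5 = 15.6
The minimum is 15.6 km via Yarm - Marden - Brook - Hale.

15.6 km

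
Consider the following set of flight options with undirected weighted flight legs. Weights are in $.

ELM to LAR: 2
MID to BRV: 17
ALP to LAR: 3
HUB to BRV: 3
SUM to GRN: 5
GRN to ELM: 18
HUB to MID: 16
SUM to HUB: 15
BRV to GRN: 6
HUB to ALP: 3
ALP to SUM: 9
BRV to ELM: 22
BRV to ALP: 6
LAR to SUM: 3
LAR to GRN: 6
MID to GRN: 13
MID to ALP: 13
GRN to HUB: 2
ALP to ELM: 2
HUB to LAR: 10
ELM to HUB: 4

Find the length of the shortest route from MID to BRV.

$17

Compare a few routes:
MID - BRV: 17 = 17
MID - GRN - HUB - BRV: 13+2+3 = 18
MID - ALP - HUB - BRV: 13+3+3 = 19
The minimum is $17 via MID - BRV.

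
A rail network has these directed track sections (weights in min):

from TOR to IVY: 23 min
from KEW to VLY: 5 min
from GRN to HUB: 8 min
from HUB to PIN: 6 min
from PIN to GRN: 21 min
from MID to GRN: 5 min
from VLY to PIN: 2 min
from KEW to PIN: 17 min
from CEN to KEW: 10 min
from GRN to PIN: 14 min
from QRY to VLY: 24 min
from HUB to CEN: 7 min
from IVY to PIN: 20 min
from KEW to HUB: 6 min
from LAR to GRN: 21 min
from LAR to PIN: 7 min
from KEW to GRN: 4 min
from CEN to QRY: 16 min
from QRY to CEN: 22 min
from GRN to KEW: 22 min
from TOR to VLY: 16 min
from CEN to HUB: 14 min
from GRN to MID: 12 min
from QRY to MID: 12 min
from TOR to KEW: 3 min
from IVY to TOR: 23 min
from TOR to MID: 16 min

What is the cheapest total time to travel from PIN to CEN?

Compare a few routes:
PIN → GRN → KEW → HUB → CEN: 21+22+6+7 = 56
PIN → GRN → HUB → CEN: 21+8+7 = 36
The minimum is 36 min via PIN → GRN → HUB → CEN.

36 min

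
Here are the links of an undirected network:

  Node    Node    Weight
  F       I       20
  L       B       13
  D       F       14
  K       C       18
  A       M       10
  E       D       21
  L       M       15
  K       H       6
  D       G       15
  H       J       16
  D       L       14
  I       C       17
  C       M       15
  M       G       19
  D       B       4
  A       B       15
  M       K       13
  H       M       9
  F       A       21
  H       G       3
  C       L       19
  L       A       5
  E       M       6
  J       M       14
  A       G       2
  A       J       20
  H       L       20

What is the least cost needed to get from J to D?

Compare a few routes:
J - A - G - D: 20+2+15 = 37
J - A - B - D: 20+15+4 = 39
J - H - G - D: 16+3+15 = 34
The minimum is 34 via J - H - G - D.

34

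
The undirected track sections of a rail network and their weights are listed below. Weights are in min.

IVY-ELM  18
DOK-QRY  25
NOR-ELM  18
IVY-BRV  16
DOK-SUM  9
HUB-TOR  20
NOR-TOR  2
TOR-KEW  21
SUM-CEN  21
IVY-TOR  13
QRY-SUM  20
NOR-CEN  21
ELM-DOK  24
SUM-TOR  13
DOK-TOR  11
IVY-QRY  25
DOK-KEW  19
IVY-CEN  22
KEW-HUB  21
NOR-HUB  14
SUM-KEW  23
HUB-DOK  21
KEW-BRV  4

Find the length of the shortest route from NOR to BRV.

Shortest distances from NOR:
NOR: 0
TOR: 2  (via NOR)
DOK: 13  (via TOR)
HUB: 14  (via NOR)
SUM: 15  (via TOR)
IVY: 15  (via TOR)
ELM: 18  (via NOR)
CEN: 21  (via NOR)
KEW: 23  (via TOR)
BRV: 27  (via KEW)
Shortest route: NOR → TOR → KEW → BRV = 27 min.

27 min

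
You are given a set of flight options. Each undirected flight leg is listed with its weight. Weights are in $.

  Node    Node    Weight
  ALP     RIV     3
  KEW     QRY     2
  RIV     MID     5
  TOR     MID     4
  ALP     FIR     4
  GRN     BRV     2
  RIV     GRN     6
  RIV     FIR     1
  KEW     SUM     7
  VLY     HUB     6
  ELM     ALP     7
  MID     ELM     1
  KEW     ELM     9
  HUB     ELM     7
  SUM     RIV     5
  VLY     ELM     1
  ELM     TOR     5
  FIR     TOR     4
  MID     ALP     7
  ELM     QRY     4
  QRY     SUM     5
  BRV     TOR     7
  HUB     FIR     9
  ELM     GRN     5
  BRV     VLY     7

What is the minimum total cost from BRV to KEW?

Candidate routes:
BRV–GRN–ELM–KEW: 2+5+9 = 16
BRV–VLY–ELM–QRY–KEW: 7+1+4+2 = 14
BRV–GRN–ELM–QRY–KEW: 2+5+4+2 = 13
BRV–VLY–ELM–KEW: 7+1+9 = 17
Cheapest is BRV–GRN–ELM–QRY–KEW at $13.

$13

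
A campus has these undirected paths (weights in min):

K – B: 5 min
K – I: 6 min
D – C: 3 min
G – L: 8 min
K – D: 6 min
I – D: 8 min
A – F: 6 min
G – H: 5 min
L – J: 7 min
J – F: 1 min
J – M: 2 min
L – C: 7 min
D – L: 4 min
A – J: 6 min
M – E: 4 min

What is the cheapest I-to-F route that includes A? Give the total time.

Shortest I→A: I–D–L–J–A = 25
Best A to F: A–F costing 6
Total via A: 25 + 6 = 31 min.

31 min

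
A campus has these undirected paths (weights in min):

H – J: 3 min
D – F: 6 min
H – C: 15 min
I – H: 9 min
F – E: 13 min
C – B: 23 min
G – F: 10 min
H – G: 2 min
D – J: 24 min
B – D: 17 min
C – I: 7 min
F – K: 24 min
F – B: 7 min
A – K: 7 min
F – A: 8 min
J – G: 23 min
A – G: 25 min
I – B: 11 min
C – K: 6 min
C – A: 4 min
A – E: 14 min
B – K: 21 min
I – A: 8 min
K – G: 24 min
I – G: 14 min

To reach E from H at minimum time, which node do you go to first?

G

Compare a few routes:
H–G–F–A–E: 2+10+8+14 = 34
H–I–A–E: 9+8+14 = 31
H–G–F–E: 2+10+13 = 25
H–C–A–E: 15+4+14 = 33
The minimum is 25 min via H–G–F–E.
So from H the first move is to G.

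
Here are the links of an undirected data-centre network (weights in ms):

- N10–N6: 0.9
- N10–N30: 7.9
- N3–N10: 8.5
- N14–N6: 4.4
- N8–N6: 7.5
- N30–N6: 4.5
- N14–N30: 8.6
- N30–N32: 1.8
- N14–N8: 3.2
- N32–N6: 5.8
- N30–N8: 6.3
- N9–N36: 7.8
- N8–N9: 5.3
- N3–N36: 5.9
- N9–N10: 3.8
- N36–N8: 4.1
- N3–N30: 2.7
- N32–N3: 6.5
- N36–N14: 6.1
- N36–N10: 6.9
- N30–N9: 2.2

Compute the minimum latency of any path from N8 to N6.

7.5 ms

Compare a few routes:
N8 → N6: 7.5 = 7.5
N8 → N14 → N6: 3.2+4.4 = 7.6
The minimum is 7.5 ms via N8 → N6.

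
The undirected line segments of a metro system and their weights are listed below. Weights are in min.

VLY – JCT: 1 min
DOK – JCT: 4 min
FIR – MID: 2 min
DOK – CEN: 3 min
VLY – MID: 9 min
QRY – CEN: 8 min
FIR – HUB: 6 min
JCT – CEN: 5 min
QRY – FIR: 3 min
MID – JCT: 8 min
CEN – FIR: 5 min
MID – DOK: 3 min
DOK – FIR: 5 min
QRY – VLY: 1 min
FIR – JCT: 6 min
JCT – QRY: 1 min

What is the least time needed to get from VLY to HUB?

10 min

Running Dijkstra from VLY:
VLY: 0
QRY: 1  (via VLY)
JCT: 1  (via VLY)
FIR: 4  (via QRY)
DOK: 5  (via JCT)
CEN: 6  (via JCT)
MID: 6  (via FIR)
HUB: 10  (via FIR)
Shortest route: VLY → QRY → FIR → HUB = 10 min.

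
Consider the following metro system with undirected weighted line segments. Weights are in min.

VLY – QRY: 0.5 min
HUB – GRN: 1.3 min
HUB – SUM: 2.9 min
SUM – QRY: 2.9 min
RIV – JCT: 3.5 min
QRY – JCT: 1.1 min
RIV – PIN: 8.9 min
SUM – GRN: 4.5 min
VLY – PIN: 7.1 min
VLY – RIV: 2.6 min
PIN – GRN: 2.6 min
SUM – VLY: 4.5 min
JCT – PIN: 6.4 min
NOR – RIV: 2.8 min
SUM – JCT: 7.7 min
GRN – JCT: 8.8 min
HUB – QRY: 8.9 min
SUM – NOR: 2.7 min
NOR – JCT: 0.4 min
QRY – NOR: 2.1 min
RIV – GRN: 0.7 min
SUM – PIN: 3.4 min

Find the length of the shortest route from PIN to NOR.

6.1 min

Enumerating some paths:
PIN - GRN - RIV - NOR: 2.6+0.7+2.8 = 6.1
PIN - JCT - NOR: 6.4+0.4 = 6.8
The minimum is 6.1 min via PIN - GRN - RIV - NOR.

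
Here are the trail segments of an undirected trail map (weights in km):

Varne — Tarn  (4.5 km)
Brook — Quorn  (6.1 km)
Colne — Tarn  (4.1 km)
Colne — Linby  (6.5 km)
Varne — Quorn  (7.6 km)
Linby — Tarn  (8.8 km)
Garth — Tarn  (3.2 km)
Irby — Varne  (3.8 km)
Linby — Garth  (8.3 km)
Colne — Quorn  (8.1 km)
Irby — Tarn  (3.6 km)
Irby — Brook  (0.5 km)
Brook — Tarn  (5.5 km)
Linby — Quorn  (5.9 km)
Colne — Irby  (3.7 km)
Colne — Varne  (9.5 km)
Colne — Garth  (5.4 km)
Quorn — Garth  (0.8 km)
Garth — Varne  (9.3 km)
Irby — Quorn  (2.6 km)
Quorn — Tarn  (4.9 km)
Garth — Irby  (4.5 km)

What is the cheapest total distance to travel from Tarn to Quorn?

4 km

Settle nodes by increasing distance from Tarn:
Tarn: 0
Garth: 3.2  (via Tarn)
Irby: 3.6  (via Tarn)
Quorn: 4  (via Garth)
Shortest route: Tarn → Garth → Quorn = 4 km.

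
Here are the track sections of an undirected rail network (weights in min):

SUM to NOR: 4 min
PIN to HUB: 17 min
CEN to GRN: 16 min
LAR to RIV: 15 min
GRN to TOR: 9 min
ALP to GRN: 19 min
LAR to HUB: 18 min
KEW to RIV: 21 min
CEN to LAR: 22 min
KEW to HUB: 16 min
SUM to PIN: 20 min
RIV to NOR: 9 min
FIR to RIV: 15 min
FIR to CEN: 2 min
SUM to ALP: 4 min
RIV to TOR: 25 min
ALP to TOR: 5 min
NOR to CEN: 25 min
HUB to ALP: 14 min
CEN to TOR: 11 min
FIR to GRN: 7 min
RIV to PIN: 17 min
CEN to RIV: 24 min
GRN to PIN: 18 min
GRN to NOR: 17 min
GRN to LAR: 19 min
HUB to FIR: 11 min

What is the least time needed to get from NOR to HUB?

Candidate routes:
NOR → GRN → FIR → HUB: 17+7+11 = 35
NOR → SUM → ALP → HUB: 4+4+14 = 22
NOR → RIV → FIR → HUB: 9+15+11 = 35
The minimum is 22 min via NOR → SUM → ALP → HUB.

22 min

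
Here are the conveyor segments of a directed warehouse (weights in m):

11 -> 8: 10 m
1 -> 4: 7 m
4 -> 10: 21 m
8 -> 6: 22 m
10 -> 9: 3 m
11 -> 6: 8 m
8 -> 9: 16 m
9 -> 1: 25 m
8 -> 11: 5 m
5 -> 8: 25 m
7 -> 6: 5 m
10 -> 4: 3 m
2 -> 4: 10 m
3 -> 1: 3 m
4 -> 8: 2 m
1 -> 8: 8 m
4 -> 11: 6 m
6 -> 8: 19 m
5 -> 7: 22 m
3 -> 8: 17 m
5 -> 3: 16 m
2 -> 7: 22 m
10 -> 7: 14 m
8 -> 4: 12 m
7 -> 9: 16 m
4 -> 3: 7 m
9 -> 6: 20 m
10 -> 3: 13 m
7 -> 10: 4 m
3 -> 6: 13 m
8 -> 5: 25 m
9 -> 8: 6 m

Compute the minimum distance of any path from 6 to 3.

Compare a few routes:
6–8–9–1–4–3: 19+16+25+7+7 = 74
6–8–4–3: 19+12+7 = 38
6–8–5–3: 19+25+16 = 60
6–8–4–10–3: 19+12+21+13 = 65
The minimum is 38 m via 6–8–4–3.

38 m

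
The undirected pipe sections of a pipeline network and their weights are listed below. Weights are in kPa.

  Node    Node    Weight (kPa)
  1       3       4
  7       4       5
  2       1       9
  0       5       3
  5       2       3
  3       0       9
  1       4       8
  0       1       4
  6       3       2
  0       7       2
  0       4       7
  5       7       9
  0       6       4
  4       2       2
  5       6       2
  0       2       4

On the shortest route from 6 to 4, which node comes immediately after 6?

Enumerating some paths:
6–5–2–4: 2+3+2 = 7
6–5–0–2–4: 2+3+4+2 = 11
6–0–2–4: 4+4+2 = 10
6–0–7–4: 4+2+5 = 11
Cheapest is 6–5–2–4 at 7 kPa.
So from 6 the first move is to 5.

5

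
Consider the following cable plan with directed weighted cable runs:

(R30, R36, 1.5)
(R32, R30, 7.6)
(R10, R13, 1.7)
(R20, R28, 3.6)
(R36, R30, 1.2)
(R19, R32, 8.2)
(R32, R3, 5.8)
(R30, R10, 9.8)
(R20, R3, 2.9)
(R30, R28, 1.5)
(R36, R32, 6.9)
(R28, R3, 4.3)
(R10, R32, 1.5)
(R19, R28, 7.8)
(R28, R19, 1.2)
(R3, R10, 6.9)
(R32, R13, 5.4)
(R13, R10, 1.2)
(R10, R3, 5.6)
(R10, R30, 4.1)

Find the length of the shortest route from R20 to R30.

13.9

Settle nodes by increasing distance from R20:
R20: 0
R3: 2.9  (via R20)
R28: 3.6  (via R20)
R19: 4.8  (via R28)
R10: 9.8  (via R3)
R32: 11.3  (via R10)
R13: 11.5  (via R10)
R30: 13.9  (via R10)
Shortest route: R20–R3–R10–R30 = 13.9.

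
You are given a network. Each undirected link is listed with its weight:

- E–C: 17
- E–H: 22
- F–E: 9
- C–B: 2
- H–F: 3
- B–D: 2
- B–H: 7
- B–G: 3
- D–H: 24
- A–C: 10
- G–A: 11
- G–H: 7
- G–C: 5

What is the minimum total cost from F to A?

21

Candidate routes:
F - H - B - G - A: 3+7+3+11 = 24
F - H - G - A: 3+7+11 = 21
F - H - B - C - A: 3+7+2+10 = 22
The minimum is 21 via F - H - G - A.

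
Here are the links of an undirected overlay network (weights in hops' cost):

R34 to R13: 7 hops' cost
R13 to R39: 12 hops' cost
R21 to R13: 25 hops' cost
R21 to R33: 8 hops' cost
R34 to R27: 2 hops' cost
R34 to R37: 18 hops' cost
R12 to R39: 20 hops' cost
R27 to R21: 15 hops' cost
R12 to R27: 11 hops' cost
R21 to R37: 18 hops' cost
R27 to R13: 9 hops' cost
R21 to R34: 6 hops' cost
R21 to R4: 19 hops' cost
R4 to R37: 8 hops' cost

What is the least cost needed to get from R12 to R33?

27 hops' cost

Settle nodes by increasing distance from R12:
R12: 0
R27: 11  (via R12)
R34: 13  (via R27)
R21: 19  (via R34)
R39: 20  (via R12)
R13: 20  (via R27)
R33: 27  (via R21)
Shortest route: R12 → R27 → R34 → R21 → R33 = 27 hops' cost.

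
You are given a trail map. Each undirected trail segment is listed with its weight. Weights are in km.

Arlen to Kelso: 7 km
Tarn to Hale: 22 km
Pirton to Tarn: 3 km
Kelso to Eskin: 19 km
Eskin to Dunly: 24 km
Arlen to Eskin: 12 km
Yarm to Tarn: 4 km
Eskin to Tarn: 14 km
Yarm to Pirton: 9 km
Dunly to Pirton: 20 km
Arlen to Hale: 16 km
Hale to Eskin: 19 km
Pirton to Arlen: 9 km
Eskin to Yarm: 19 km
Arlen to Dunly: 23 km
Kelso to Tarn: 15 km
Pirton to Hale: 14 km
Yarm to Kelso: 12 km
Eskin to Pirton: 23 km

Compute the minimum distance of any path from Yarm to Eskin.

Enumerating some paths:
Yarm → Eskin: 19 = 19
Yarm → Tarn → Eskin: 4+14 = 18
The minimum is 18 km via Yarm → Tarn → Eskin.

18 km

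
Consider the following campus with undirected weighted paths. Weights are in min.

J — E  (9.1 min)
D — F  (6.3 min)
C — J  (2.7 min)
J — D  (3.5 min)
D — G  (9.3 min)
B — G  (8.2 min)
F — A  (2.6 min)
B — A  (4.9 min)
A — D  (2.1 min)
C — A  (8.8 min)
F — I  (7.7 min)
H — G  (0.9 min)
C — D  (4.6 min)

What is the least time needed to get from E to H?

Enumerating some paths:
E - J - C - D - G - H: 9.1+2.7+4.6+9.3+0.9 = 26.6
E - J - D - G - H: 9.1+3.5+9.3+0.9 = 22.8
Cheapest is E - J - D - G - H at 22.8 min.

22.8 min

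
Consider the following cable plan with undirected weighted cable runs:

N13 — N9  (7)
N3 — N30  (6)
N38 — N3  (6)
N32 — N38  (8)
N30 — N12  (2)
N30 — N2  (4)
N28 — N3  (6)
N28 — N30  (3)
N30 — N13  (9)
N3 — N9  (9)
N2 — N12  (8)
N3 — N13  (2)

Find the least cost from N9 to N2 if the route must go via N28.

22

Shortest N9→N28: N9–N3–N28 = 15
Best N28 to N2: N28–N30–N2 costing 7
Total via N28: 15 + 7 = 22.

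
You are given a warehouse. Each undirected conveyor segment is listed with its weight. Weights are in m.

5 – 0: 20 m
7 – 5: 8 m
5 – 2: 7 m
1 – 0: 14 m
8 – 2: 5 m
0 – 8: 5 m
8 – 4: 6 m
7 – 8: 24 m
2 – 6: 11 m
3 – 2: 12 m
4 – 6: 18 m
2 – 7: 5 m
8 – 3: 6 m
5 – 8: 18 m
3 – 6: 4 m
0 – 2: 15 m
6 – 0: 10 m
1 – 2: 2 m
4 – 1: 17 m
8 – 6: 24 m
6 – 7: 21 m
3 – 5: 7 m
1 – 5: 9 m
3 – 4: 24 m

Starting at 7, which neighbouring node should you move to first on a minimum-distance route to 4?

2

Compare a few routes:
7 → 2 → 8 → 4: 5+5+6 = 16
7 → 5 → 2 → 8 → 4: 8+7+5+6 = 26
7 → 2 → 1 → 4: 5+2+17 = 24
7 → 5 → 3 → 8 → 4: 8+7+6+6 = 27
Cheapest is 7 → 2 → 8 → 4 at 16 m.
So from 7 the first move is to 2.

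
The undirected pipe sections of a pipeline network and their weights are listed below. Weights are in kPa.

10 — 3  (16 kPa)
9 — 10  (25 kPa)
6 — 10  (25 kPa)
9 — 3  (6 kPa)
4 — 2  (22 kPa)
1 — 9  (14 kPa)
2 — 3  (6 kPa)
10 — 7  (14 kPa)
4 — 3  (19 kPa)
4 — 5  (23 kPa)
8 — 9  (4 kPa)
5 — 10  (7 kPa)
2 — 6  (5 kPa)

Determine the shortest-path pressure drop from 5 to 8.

33 kPa

Enumerating some paths:
5 - 10 - 3 - 9 - 8: 7+16+6+4 = 33
5 - 4 - 3 - 9 - 8: 23+19+6+4 = 52
5 - 10 - 9 - 8: 7+25+4 = 36
Cheapest is 5 - 10 - 3 - 9 - 8 at 33 kPa.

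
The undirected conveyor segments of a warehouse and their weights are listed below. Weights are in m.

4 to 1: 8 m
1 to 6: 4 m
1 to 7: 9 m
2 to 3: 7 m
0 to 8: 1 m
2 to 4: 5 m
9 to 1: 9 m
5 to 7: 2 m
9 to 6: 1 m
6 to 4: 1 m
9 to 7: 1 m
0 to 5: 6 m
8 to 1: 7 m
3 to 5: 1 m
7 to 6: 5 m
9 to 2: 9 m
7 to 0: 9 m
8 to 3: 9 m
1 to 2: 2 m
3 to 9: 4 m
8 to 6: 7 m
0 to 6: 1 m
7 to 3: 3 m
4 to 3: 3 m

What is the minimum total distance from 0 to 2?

7 m

Compare a few routes:
0 - 8 - 1 - 2: 1+7+2 = 10
0 - 6 - 9 - 2: 1+1+9 = 11
0 - 6 - 4 - 2: 1+1+5 = 7
Cheapest is 0 - 6 - 4 - 2 at 7 m.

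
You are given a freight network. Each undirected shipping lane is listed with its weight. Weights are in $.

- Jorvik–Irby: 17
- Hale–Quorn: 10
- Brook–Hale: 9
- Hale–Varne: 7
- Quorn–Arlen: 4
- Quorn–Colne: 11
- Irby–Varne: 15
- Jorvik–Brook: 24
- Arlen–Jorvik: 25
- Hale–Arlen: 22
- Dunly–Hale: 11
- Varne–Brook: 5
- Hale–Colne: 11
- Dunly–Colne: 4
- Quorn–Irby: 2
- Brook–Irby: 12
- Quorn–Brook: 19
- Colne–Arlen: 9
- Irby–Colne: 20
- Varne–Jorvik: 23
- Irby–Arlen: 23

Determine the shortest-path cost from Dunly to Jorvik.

$34

Enumerating some paths:
Dunly → Colne → Quorn → Irby → Jorvik: 4+11+2+17 = 34
Dunly → Colne → Arlen → Jorvik: 4+9+25 = 38
Dunly → Colne → Arlen → Quorn → Irby → Jorvik: 4+9+4+2+17 = 36
Dunly → Hale → Quorn → Irby → Jorvik: 11+10+2+17 = 40
The minimum is $34 via Dunly → Colne → Quorn → Irby → Jorvik.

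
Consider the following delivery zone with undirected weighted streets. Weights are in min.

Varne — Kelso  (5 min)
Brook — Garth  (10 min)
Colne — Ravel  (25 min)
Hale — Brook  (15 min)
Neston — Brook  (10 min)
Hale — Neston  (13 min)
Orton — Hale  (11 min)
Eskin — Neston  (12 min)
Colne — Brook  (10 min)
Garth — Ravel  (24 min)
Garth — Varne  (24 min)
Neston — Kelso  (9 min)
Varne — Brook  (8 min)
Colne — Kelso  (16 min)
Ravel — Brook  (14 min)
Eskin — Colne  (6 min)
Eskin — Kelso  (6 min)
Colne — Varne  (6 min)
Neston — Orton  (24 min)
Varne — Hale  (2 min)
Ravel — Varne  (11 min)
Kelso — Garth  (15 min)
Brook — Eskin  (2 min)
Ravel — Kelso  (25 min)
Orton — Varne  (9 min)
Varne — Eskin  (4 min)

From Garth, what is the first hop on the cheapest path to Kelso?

Kelso

Enumerating some paths:
Garth → Brook → Eskin → Varne → Kelso: 10+2+4+5 = 21
Garth → Brook → Eskin → Kelso: 10+2+6 = 18
Garth → Brook → Varne → Kelso: 10+8+5 = 23
Garth → Kelso: 15 = 15
Cheapest is Garth → Kelso at 15 min.
So from Garth the first move is to Kelso.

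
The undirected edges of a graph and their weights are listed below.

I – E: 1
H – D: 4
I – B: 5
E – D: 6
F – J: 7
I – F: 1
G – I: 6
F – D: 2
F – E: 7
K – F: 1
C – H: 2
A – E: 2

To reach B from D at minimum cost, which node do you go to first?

F

Compare a few routes:
D → E → I → B: 6+1+5 = 12
D → E → F → I → B: 6+7+1+5 = 19
D → F → E → I → B: 2+7+1+5 = 15
D → F → I → B: 2+1+5 = 8
The minimum is 8 via D → F → I → B.
So from D the first move is to F.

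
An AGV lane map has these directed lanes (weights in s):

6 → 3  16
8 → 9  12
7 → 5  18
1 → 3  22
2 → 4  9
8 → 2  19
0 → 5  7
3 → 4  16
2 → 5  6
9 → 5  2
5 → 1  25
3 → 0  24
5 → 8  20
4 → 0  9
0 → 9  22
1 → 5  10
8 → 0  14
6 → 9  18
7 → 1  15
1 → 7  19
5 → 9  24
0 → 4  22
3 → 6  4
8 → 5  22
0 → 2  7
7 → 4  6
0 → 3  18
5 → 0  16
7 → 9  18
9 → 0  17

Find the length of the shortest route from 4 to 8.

36 s

Running Dijkstra from 4:
4: 0
0: 9  (via 4)
2: 16  (via 0)
5: 16  (via 0)
3: 27  (via 0)
6: 31  (via 3)
9: 31  (via 0)
8: 36  (via 5)
Shortest route: 4–0–5–8 = 36 s.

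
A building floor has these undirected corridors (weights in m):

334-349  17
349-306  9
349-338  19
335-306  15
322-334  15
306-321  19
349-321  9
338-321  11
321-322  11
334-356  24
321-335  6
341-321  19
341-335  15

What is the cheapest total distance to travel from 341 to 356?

Settle nodes by increasing distance from 341:
341: 0
335: 15  (via 341)
321: 19  (via 341)
349: 28  (via 321)
322: 30  (via 321)
338: 30  (via 321)
306: 30  (via 335)
334: 45  (via 349)
356: 69  (via 334)
Shortest route: 341 → 321 → 349 → 334 → 356 = 69 m.

69 m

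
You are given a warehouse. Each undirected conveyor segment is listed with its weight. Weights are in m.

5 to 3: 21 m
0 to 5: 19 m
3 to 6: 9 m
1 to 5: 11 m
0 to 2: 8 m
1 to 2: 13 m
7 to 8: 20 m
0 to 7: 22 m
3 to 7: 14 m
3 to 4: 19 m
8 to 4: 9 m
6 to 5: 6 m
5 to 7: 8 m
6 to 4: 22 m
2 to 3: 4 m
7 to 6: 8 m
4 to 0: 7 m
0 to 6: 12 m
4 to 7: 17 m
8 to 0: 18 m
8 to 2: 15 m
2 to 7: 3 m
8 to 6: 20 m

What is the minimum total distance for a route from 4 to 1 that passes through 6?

36 m

Best 4 to 6: 4–0–6 costing 19
Best 6 to 1: 6–5–1 costing 17
Total via 6: 19 + 17 = 36 m.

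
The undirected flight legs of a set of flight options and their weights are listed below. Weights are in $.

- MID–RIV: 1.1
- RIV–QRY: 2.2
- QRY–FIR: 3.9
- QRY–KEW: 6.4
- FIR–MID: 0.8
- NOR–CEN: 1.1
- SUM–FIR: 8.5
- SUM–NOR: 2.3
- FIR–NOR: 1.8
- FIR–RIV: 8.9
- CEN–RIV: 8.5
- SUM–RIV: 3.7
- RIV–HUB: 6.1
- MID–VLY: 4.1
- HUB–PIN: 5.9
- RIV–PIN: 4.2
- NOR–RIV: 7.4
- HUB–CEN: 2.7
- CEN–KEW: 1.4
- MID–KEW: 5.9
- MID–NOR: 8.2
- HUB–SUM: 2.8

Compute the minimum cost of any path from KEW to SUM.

$4.8

Running Dijkstra from KEW:
KEW: 0
CEN: 1.4  (via KEW)
NOR: 2.5  (via CEN)
HUB: 4.1  (via CEN)
FIR: 4.3  (via NOR)
SUM: 4.8  (via NOR)
Shortest route: KEW–CEN–NOR–SUM = $4.8.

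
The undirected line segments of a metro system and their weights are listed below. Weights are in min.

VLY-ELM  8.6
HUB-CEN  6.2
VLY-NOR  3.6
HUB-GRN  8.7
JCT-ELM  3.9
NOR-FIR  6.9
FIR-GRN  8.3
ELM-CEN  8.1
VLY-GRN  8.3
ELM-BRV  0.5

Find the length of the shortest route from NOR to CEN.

20.3 min

Enumerating some paths:
NOR → FIR → GRN → VLY → ELM → CEN: 6.9+8.3+8.3+8.6+8.1 = 40.2
NOR → VLY → ELM → CEN: 3.6+8.6+8.1 = 20.3
NOR → FIR → GRN → HUB → CEN: 6.9+8.3+8.7+6.2 = 30.1
NOR → VLY → GRN → HUB → CEN: 3.6+8.3+8.7+6.2 = 26.8
The minimum is 20.3 min via NOR → VLY → ELM → CEN.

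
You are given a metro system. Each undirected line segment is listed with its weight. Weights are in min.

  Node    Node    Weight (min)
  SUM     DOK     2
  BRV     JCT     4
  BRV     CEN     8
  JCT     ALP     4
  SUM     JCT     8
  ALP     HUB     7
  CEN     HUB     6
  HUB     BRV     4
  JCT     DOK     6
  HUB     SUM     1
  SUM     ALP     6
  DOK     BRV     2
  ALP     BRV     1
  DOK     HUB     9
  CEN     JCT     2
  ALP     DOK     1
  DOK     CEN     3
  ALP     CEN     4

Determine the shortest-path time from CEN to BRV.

5 min

Candidate routes:
CEN - DOK - BRV: 3+2 = 5
CEN - JCT - BRV: 2+4 = 6
The minimum is 5 min via CEN - DOK - BRV.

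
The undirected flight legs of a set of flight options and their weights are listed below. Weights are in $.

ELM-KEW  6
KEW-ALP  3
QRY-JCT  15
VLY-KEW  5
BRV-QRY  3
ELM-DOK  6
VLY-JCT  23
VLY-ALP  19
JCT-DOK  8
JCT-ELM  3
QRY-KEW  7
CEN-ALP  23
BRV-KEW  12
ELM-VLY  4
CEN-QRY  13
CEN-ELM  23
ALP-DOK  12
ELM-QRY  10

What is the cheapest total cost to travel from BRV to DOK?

$19

Enumerating some paths:
BRV–QRY–ELM–DOK: 3+10+6 = 19
BRV–QRY–ELM–JCT–DOK: 3+10+3+8 = 24
BRV–QRY–KEW–ELM–DOK: 3+7+6+6 = 22
BRV–KEW–ELM–DOK: 12+6+6 = 24
The minimum is $19 via BRV–QRY–ELM–DOK.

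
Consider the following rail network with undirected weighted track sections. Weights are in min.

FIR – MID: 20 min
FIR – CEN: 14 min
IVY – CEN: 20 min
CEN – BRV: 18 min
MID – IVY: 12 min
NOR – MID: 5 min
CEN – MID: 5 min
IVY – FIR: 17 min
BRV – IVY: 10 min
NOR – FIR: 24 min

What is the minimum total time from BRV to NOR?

Shortest distances from BRV:
BRV: 0
IVY: 10  (via BRV)
CEN: 18  (via BRV)
MID: 22  (via IVY)
FIR: 27  (via IVY)
NOR: 27  (via MID)
Shortest route: BRV–IVY–MID–NOR = 27 min.

27 min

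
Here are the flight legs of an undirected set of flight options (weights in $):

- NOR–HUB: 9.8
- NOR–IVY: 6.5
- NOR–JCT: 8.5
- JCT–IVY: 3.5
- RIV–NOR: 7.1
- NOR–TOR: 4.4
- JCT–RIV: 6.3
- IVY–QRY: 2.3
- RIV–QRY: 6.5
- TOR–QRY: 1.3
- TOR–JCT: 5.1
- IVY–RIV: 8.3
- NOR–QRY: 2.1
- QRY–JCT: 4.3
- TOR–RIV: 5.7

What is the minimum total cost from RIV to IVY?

$8.3

Enumerating some paths:
RIV–IVY: 8.3 = 8.3
RIV–TOR–QRY–IVY: 5.7+1.3+2.3 = 9.3
RIV–QRY–IVY: 6.5+2.3 = 8.8
The minimum is $8.3 via RIV–IVY.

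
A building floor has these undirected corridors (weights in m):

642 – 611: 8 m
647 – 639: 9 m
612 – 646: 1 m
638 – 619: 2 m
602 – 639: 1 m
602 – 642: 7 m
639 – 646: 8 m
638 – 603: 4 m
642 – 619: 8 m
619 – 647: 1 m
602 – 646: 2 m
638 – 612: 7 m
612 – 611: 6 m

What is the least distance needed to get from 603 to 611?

Settle nodes by increasing distance from 603:
603: 0
638: 4  (via 603)
619: 6  (via 638)
647: 7  (via 619)
612: 11  (via 638)
646: 12  (via 612)
642: 14  (via 619)
602: 14  (via 646)
639: 15  (via 602)
611: 17  (via 612)
Shortest route: 603–638–612–611 = 17 m.

17 m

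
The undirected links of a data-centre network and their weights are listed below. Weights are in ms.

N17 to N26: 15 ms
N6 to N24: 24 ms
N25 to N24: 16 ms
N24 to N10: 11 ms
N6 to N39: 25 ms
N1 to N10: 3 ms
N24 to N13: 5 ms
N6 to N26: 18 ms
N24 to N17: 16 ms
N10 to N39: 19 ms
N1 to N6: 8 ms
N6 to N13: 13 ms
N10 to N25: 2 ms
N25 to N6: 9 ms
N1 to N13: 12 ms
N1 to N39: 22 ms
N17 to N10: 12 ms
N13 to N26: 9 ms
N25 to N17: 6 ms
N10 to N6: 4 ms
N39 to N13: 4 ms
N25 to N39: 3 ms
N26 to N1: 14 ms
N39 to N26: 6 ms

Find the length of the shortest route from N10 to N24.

11 ms

Compare a few routes:
N10–N25–N24: 2+16 = 18
N10–N24: 11 = 11
N10–N25–N39–N13–N24: 2+3+4+5 = 14
Cheapest is N10–N24 at 11 ms.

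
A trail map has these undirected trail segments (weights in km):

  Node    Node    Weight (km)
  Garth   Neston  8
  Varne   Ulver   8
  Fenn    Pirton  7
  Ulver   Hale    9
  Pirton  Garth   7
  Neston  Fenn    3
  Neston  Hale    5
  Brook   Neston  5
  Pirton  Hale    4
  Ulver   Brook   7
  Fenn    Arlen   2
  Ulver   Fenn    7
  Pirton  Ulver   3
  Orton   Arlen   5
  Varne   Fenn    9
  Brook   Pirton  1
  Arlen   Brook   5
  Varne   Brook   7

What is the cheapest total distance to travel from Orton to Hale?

15 km

Settle nodes by increasing distance from Orton:
Orton: 0
Arlen: 5  (via Orton)
Fenn: 7  (via Arlen)
Neston: 10  (via Fenn)
Brook: 10  (via Arlen)
Pirton: 11  (via Brook)
Ulver: 14  (via Fenn)
Hale: 15  (via Neston)
Shortest route: Orton–Arlen–Fenn–Neston–Hale = 15 km.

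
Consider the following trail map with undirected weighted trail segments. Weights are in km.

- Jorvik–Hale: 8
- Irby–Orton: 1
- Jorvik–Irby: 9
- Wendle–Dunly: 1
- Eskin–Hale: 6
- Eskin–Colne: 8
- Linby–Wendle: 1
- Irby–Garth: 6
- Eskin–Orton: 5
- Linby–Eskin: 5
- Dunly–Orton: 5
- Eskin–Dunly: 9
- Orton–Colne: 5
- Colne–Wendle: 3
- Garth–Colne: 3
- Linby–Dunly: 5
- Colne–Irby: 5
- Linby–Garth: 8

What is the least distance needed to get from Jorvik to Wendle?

Candidate routes:
Jorvik–Irby–Orton–Colne–Wendle: 9+1+5+3 = 18
Jorvik–Irby–Orton–Dunly–Wendle: 9+1+5+1 = 16
Jorvik–Irby–Colne–Wendle: 9+5+3 = 17
Cheapest is Jorvik–Irby–Orton–Dunly–Wendle at 16 km.

16 km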